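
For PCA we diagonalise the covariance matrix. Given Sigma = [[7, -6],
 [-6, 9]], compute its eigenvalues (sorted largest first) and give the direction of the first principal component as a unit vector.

Step 1 — characteristic polynomial of 2×2 Sigma:
  det(Sigma - λI) = λ² - trace · λ + det = 0.
  trace = 7 + 9 = 16, det = 7·9 - (-6)² = 27.
Step 2 — discriminant:
  Δ = trace² - 4·det = 256 - 108 = 148.
Step 3 — eigenvalues:
  λ = (trace ± √Δ)/2 = (16 ± 12.1655)/2,
  λ_1 = 14.0828,  λ_2 = 1.9172.

Step 4 — unit eigenvector for λ_1: solve (Sigma - λ_1 I)v = 0. First row:
  (7 - 14.0828)·v_x + (-6)·v_y = 0, i.e. (-7.0828)·v_x + (-6)·v_y = 0,
  so v ∝ (b, λ_1 - a) = (-6, 7.0828); multiply by -1 so the first entry is positive: u = (6, -7.0828).
  ||u|| = √((6)² + (-7.0828)²) = √(86.1655) ≈ 9.2825,
  v_1 = u/||u|| ≈ (0.6464, -0.763) (||v_1|| = 1).

λ_1 = 14.0828,  λ_2 = 1.9172;  v_1 ≈ (0.6464, -0.763)


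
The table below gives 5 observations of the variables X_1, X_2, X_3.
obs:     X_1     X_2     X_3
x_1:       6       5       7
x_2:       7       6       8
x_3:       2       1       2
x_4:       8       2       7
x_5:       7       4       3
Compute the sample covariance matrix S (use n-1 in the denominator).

Step 1 — column means:
  mean(X_1) = (6 + 7 + 2 + 8 + 7) / 5 = 30/5 = 6
  mean(X_2) = (5 + 6 + 1 + 2 + 4) / 5 = 18/5 = 3.6
  mean(X_3) = (7 + 8 + 2 + 7 + 3) / 5 = 27/5 = 5.4

Step 2 — sample covariance S[i,j] = (1/(n-1)) · Σ_k (x_{k,i} - mean_i) · (x_{k,j} - mean_j), with n-1 = 4.
  S[X_1,X_1] = ((0)·(0) + (1)·(1) + (-4)·(-4) + (2)·(2) + (1)·(1)) / 4 = 22/4 = 5.5
  S[X_1,X_2] = ((0)·(1.4) + (1)·(2.4) + (-4)·(-2.6) + (2)·(-1.6) + (1)·(0.4)) / 4 = 10/4 = 2.5
  S[X_1,X_3] = ((0)·(1.6) + (1)·(2.6) + (-4)·(-3.4) + (2)·(1.6) + (1)·(-2.4)) / 4 = 17/4 = 4.25
  S[X_2,X_2] = ((1.4)·(1.4) + (2.4)·(2.4) + (-2.6)·(-2.6) + (-1.6)·(-1.6) + (0.4)·(0.4)) / 4 = 17.2/4 = 4.3
  S[X_2,X_3] = ((1.4)·(1.6) + (2.4)·(2.6) + (-2.6)·(-3.4) + (-1.6)·(1.6) + (0.4)·(-2.4)) / 4 = 13.8/4 = 3.45
  S[X_3,X_3] = ((1.6)·(1.6) + (2.6)·(2.6) + (-3.4)·(-3.4) + (1.6)·(1.6) + (-2.4)·(-2.4)) / 4 = 29.2/4 = 7.3

S is symmetric (S[j,i] = S[i,j]). Assembling:

S = [[5.5, 2.5, 4.25],
 [2.5, 4.3, 3.45],
 [4.25, 3.45, 7.3]]


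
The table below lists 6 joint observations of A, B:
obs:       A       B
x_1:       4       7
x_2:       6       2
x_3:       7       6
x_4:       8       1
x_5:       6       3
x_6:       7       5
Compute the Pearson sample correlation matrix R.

Step 1 — column means:
  mean(A) = (4 + 6 + 7 + 8 + 6 + 7) / 6 = 38/6 = 6.3333
  mean(B) = (7 + 2 + 6 + 1 + 3 + 5) / 6 = 24/6 = 4

Step 2 — sample variances and covariances s[i,j] = (1/(n-1)) · Σ_k (x_{k,i} - mean_i) · (x_{k,j} - mean_j), with n-1 = 5:
  s[A,A] = ((-2.3333)·(-2.3333) + (-0.3333)·(-0.3333) + (0.6667)·(0.6667) + (1.6667)·(1.6667) + (-0.3333)·(-0.3333) + (0.6667)·(0.6667)) / 5 = 9.3333/5 = 1.8667
  s[A,B] = ((-2.3333)·(3) + (-0.3333)·(-2) + (0.6667)·(2) + (1.6667)·(-3) + (-0.3333)·(-1) + (0.6667)·(1)) / 5 = -9/5 = -1.8
  s[B,B] = ((3)·(3) + (-2)·(-2) + (2)·(2) + (-3)·(-3) + (-1)·(-1) + (1)·(1)) / 5 = 28/5 = 5.6
  Sample standard deviations s_i = √(s[i,i]):
  s(A) = √(1.8667) = 1.3663
  s(B) = √(5.6) = 2.3664

Step 3 — r_{ij} = s_{ij} / (s_i · s_j):
  r[A,A] = 1 (diagonal).
  r[A,B] = -1.8 / (1.3663 · 2.3664) = -1.8 / 3.2332 = -0.5567
  r[B,B] = 1 (diagonal).

R is symmetric with unit diagonal. Assembling:

R = [[1, -0.5567],
 [-0.5567, 1]]


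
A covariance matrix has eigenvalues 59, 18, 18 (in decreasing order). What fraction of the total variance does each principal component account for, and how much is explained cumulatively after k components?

Step 1 — total variance = trace(Sigma) = Σ λ_i = 59 + 18 + 18 = 95.

Step 2 — fraction explained by component i = λ_i / Σ λ:
  PC1: 59/95 = 0.6211
  PC2: 18/95 = 0.1895
  PC3: 18/95 = 0.1895

Step 3 — cumulative fraction after k components = (λ_1 + ... + λ_k) / Σ λ:
  k = 1: 59/95 = 0.6211
  k = 2: (59 + 18)/95 = 77/95 = 0.8105
  k = 3: (59 + 18 + 18)/95 = 95/95 = 1

Summary (fraction, with percent):

explained: PC1 0.6211 (62.11%), PC2 0.1895 (18.95%), PC3 0.1895 (18.95%);  cumulative: 0.6211, 0.8105, 1


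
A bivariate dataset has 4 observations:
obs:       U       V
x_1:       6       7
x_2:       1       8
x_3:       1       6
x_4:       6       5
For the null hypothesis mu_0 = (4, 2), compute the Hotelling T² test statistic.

Step 1 — sample mean vector:
  mean(U) = (6 + 1 + 1 + 6) / 4 = 14/4 = 3.5
  mean(V) = (7 + 8 + 6 + 5) / 4 = 26/4 = 6.5
  x̄ = (3.5, 6.5),  deviation x̄ - mu_0 = (3.5, 6.5) - (4, 2) = (-0.5, 4.5).

Step 2 — sample covariance matrix, S[i,j] = (1/(n-1)) · Σ_k (x_{k,i} - mean_i) · (x_{k,j} - mean_j), divisor n-1 = 3:
  S[U,U] = ((2.5)·(2.5) + (-2.5)·(-2.5) + (-2.5)·(-2.5) + (2.5)·(2.5)) / 3 = 25/3 = 8.3333
  S[U,V] = ((2.5)·(0.5) + (-2.5)·(1.5) + (-2.5)·(-0.5) + (2.5)·(-1.5)) / 3 = -5/3 = -1.6667
  S[V,V] = ((0.5)·(0.5) + (1.5)·(1.5) + (-0.5)·(-0.5) + (-1.5)·(-1.5)) / 3 = 5/3 = 1.6667
  S = [[8.3333, -1.6667],
 [-1.6667, 1.6667]].

Step 3 — invert S. det(S) = 8.3333·1.6667 - (-1.6667)² = 11.1111.
  S^{-1} = (1/det) · [[d, -b], [-b, a]] = [[0.15, 0.15],
 [0.15, 0.75]].

Step 4 — quadratic form (x̄ - mu_0)^T · S^{-1} · (x̄ - mu_0):
  S^{-1} · (x̄ - mu_0) = (0.6, 3.3),
  (x̄ - mu_0)^T · [...] = (-0.5)·(0.6) + (4.5)·(3.3) = 14.55.

Step 5 — scale by n: T² = 4 · 14.55 = 58.2.

T² ≈ 58.2


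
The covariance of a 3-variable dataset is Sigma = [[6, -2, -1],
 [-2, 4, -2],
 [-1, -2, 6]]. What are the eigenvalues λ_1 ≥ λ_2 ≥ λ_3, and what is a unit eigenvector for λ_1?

Step 1 — characteristic polynomial p(λ) = det(λI - Sigma) = λ³ - tr·λ² + c_1·λ - det, where tr = trace, c_1 = sum of the principal 2×2 minors, det = det(Sigma):
  tr = 6 + 4 + 6 = 16,
  c_1 = (6·4 - (-2)²) + (6·6 - (-1)²) + (4·6 - (-2)²) = 20 + 35 + 20 = 75,
  det = 6·(4·6 - (-2)²) - (-2)·((-2)·6 - (-2)·(-1)) + (-1)·((-2)·(-2) - 4·(-1)) = 6·(20) - (-2)·(-14) + (-1)·(8) = 84.
  So p(λ) = λ³ - 16λ² + 75λ - 84.
Step 2 — look for an integer root (rational root theorem: any rational root is an integer divisor of 84). Testing λ = 7:
  p(7) = 343 - 784 + 525 - 84 = 0  ✓
  Dividing out (λ - 7): p(λ) = (λ - 7)(λ² - 9λ + 12).
Step 3 — remaining eigenvalues from the quadratic λ² - 9λ + 12 = 0:
  Δ = 9² - 4·12 = 81 - 48 = 33,  λ = (9 ± √33)/2 = (9 ± 5.7446)/2 ≈ 7.3723 or 1.6277.
  Sorted: λ_1 = 7.3723,  λ_2 = 7,  λ_3 = 1.6277  (check: sum = 16 = tr ✓).

Step 4 — unit eigenvector for λ_1 ≈ 7.3723: v spans the null space of (Sigma - λ_1 I), whose rows are
  r_1 = (-1.3723, -2, -1),  r_2 = (-2, -3.3723, -2),  r_3 = (-1, -2, -1.3723).
  v is orthogonal to every row, so take v ∝ r_1 × r_2 = ((-2)·(-2) - (-1)·(-3.3723), (-1)·(-2) - (-1.3723)·(-2), (-1.3723)·(-3.3723) - (-2)·(-2)) ≈ (0.6277, -0.7446, 0.6277).
  Let u = (0.6277, -0.7446, 0.6277).
  ||u|| = √((0.6277)² + (-0.7446)² + (0.6277)²) = √(1.3424) ≈ 1.1586,  v_1 = u/||u|| ≈ (0.5418, -0.6426, 0.5418) (||v_1|| = 1).

λ_1 = 7.3723,  λ_2 = 7,  λ_3 = 1.6277;  v_1 ≈ (0.5418, -0.6426, 0.5418)


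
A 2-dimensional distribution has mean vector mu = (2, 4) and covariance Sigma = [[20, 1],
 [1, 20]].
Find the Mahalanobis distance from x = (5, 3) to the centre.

Step 1 — centre the observation: (x - mu) = (3, -1).

Step 2 — invert Sigma. det(Sigma) = 20·20 - (1)² = 399.
  Sigma^{-1} = (1/det) · [[d, -b], [-b, a]] = [[0.0501, -0.0025],
 [-0.0025, 0.0501]].

Step 3 — form the quadratic (x - mu)^T · Sigma^{-1} · (x - mu):
  Sigma^{-1} · (x - mu) = (0.1529, -0.0576).
  (x - mu)^T · [Sigma^{-1} · (x - mu)] = (3)·(0.1529) + (-1)·(-0.0576) = 0.5163.

Step 4 — take square root: d = √(0.5163) ≈ 0.7185.

d(x, mu) = √(0.5163) ≈ 0.7185


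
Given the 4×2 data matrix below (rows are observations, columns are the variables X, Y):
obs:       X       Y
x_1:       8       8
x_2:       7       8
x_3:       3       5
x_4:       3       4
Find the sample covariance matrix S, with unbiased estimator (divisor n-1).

Step 1 — column means:
  mean(X) = (8 + 7 + 3 + 3) / 4 = 21/4 = 5.25
  mean(Y) = (8 + 8 + 5 + 4) / 4 = 25/4 = 6.25

Step 2 — sample covariance S[i,j] = (1/(n-1)) · Σ_k (x_{k,i} - mean_i) · (x_{k,j} - mean_j), with n-1 = 3.
  S[X,X] = ((2.75)·(2.75) + (1.75)·(1.75) + (-2.25)·(-2.25) + (-2.25)·(-2.25)) / 3 = 20.75/3 = 6.9167
  S[X,Y] = ((2.75)·(1.75) + (1.75)·(1.75) + (-2.25)·(-1.25) + (-2.25)·(-2.25)) / 3 = 15.75/3 = 5.25
  S[Y,Y] = ((1.75)·(1.75) + (1.75)·(1.75) + (-1.25)·(-1.25) + (-2.25)·(-2.25)) / 3 = 12.75/3 = 4.25

S is symmetric (S[j,i] = S[i,j]). Assembling:

S = [[6.9167, 5.25],
 [5.25, 4.25]]


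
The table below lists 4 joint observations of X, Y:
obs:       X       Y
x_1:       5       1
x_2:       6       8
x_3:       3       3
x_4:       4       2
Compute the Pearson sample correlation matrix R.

Step 1 — column means:
  mean(X) = (5 + 6 + 3 + 4) / 4 = 18/4 = 4.5
  mean(Y) = (1 + 8 + 3 + 2) / 4 = 14/4 = 3.5

Step 2 — sample variances and covariances s[i,j] = (1/(n-1)) · Σ_k (x_{k,i} - mean_i) · (x_{k,j} - mean_j), with n-1 = 3:
  s[X,X] = ((0.5)·(0.5) + (1.5)·(1.5) + (-1.5)·(-1.5) + (-0.5)·(-0.5)) / 3 = 5/3 = 1.6667
  s[X,Y] = ((0.5)·(-2.5) + (1.5)·(4.5) + (-1.5)·(-0.5) + (-0.5)·(-1.5)) / 3 = 7/3 = 2.3333
  s[Y,Y] = ((-2.5)·(-2.5) + (4.5)·(4.5) + (-0.5)·(-0.5) + (-1.5)·(-1.5)) / 3 = 29/3 = 9.6667
  Sample standard deviations s_i = √(s[i,i]):
  s(X) = √(1.6667) = 1.291
  s(Y) = √(9.6667) = 3.1091

Step 3 — r_{ij} = s_{ij} / (s_i · s_j):
  r[X,X] = 1 (diagonal).
  r[X,Y] = 2.3333 / (1.291 · 3.1091) = 2.3333 / 4.0139 = 0.5813
  r[Y,Y] = 1 (diagonal).

R is symmetric with unit diagonal. Assembling:

R = [[1, 0.5813],
 [0.5813, 1]]


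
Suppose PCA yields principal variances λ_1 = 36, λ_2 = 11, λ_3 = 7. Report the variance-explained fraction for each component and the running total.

Step 1 — total variance = trace(Sigma) = Σ λ_i = 36 + 11 + 7 = 54.

Step 2 — fraction explained by component i = λ_i / Σ λ:
  PC1: 36/54 = 0.6667
  PC2: 11/54 = 0.2037
  PC3: 7/54 = 0.1296

Step 3 — cumulative fraction after k components = (λ_1 + ... + λ_k) / Σ λ:
  k = 1: 36/54 = 0.6667
  k = 2: (36 + 11)/54 = 47/54 = 0.8704
  k = 3: (36 + 11 + 7)/54 = 54/54 = 1

Summary (fraction, with percent):

explained: PC1 0.6667 (66.67%), PC2 0.2037 (20.37%), PC3 0.1296 (12.96%);  cumulative: 0.6667, 0.8704, 1


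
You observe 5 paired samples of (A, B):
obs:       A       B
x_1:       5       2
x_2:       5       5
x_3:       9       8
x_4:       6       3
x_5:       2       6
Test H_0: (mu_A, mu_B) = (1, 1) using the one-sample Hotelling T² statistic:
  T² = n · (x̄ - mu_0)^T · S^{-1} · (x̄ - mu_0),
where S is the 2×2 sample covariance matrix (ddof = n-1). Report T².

Step 1 — sample mean vector:
  mean(A) = (5 + 5 + 9 + 6 + 2) / 5 = 27/5 = 5.4
  mean(B) = (2 + 5 + 8 + 3 + 6) / 5 = 24/5 = 4.8
  x̄ = (5.4, 4.8),  deviation x̄ - mu_0 = (5.4, 4.8) - (1, 1) = (4.4, 3.8).

Step 2 — sample covariance matrix, S[i,j] = (1/(n-1)) · Σ_k (x_{k,i} - mean_i) · (x_{k,j} - mean_j), divisor n-1 = 4:
  S[A,A] = ((-0.4)·(-0.4) + (-0.4)·(-0.4) + (3.6)·(3.6) + (0.6)·(0.6) + (-3.4)·(-3.4)) / 4 = 25.2/4 = 6.3
  S[A,B] = ((-0.4)·(-2.8) + (-0.4)·(0.2) + (3.6)·(3.2) + (0.6)·(-1.8) + (-3.4)·(1.2)) / 4 = 7.4/4 = 1.85
  S[B,B] = ((-2.8)·(-2.8) + (0.2)·(0.2) + (3.2)·(3.2) + (-1.8)·(-1.8) + (1.2)·(1.2)) / 4 = 22.8/4 = 5.7
  S = [[6.3, 1.85],
 [1.85, 5.7]].

Step 3 — invert S. det(S) = 6.3·5.7 - (1.85)² = 32.4875.
  S^{-1} = (1/det) · [[d, -b], [-b, a]] = [[0.1755, -0.0569],
 [-0.0569, 0.1939]].

Step 4 — quadratic form (x̄ - mu_0)^T · S^{-1} · (x̄ - mu_0):
  S^{-1} · (x̄ - mu_0) = (0.5556, 0.4863),
  (x̄ - mu_0)^T · [...] = (4.4)·(0.5556) + (3.8)·(0.4863) = 4.2927.

Step 5 — scale by n: T² = 5 · 4.2927 = 21.4636.

T² ≈ 21.4636


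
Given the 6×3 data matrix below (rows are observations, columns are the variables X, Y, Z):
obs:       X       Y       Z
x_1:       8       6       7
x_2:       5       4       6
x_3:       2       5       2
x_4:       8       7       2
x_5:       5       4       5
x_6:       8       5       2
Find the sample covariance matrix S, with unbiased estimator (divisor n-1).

Step 1 — column means:
  mean(X) = (8 + 5 + 2 + 8 + 5 + 8) / 6 = 36/6 = 6
  mean(Y) = (6 + 4 + 5 + 7 + 4 + 5) / 6 = 31/6 = 5.1667
  mean(Z) = (7 + 6 + 2 + 2 + 5 + 2) / 6 = 24/6 = 4

Step 2 — sample covariance S[i,j] = (1/(n-1)) · Σ_k (x_{k,i} - mean_i) · (x_{k,j} - mean_j), with n-1 = 5.
  S[X,X] = ((2)·(2) + (-1)·(-1) + (-4)·(-4) + (2)·(2) + (-1)·(-1) + (2)·(2)) / 5 = 30/5 = 6
  S[X,Y] = ((2)·(0.8333) + (-1)·(-1.1667) + (-4)·(-0.1667) + (2)·(1.8333) + (-1)·(-1.1667) + (2)·(-0.1667)) / 5 = 8/5 = 1.6
  S[X,Z] = ((2)·(3) + (-1)·(2) + (-4)·(-2) + (2)·(-2) + (-1)·(1) + (2)·(-2)) / 5 = 3/5 = 0.6
  S[Y,Y] = ((0.8333)·(0.8333) + (-1.1667)·(-1.1667) + (-0.1667)·(-0.1667) + (1.8333)·(1.8333) + (-1.1667)·(-1.1667) + (-0.1667)·(-0.1667)) / 5 = 6.8333/5 = 1.3667
  S[Y,Z] = ((0.8333)·(3) + (-1.1667)·(2) + (-0.1667)·(-2) + (1.8333)·(-2) + (-1.1667)·(1) + (-0.1667)·(-2)) / 5 = -4/5 = -0.8
  S[Z,Z] = ((3)·(3) + (2)·(2) + (-2)·(-2) + (-2)·(-2) + (1)·(1) + (-2)·(-2)) / 5 = 26/5 = 5.2

S is symmetric (S[j,i] = S[i,j]). Assembling:

S = [[6, 1.6, 0.6],
 [1.6, 1.3667, -0.8],
 [0.6, -0.8, 5.2]]


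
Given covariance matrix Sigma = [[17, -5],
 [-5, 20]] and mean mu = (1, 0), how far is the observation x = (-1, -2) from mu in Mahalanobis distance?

Step 1 — centre the observation: (x - mu) = (-2, -2).

Step 2 — invert Sigma. det(Sigma) = 17·20 - (-5)² = 315.
  Sigma^{-1} = (1/det) · [[d, -b], [-b, a]] = [[0.0635, 0.0159],
 [0.0159, 0.054]].

Step 3 — form the quadratic (x - mu)^T · Sigma^{-1} · (x - mu):
  Sigma^{-1} · (x - mu) = (-0.1587, -0.1397).
  (x - mu)^T · [Sigma^{-1} · (x - mu)] = (-2)·(-0.1587) + (-2)·(-0.1397) = 0.5968.

Step 4 — take square root: d = √(0.5968) ≈ 0.7725.

d(x, mu) = √(0.5968) ≈ 0.7725


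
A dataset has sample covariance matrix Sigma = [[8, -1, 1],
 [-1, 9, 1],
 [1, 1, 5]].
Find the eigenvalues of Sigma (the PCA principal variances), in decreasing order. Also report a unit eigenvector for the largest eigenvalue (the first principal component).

Step 1 — characteristic polynomial p(λ) = det(λI - Sigma) = λ³ - tr·λ² + c_1·λ - det, where tr = trace, c_1 = sum of the principal 2×2 minors, det = det(Sigma):
  tr = 8 + 9 + 5 = 22,
  c_1 = (8·9 - (-1)²) + (8·5 - (1)²) + (9·5 - (1)²) = 71 + 39 + 44 = 154,
  det = 8·(9·5 - (1)²) - (-1)·((-1)·5 - (1)·(1)) + (1)·((-1)·(1) - 9·(1)) = 8·(44) - (-1)·(-6) + (1)·(-10) = 336.
  So p(λ) = λ³ - 22λ² + 154λ - 336.
Step 2 — look for an integer root (rational root theorem: any rational root is an integer divisor of 336). Testing λ = 8:
  p(8) = 512 - 1408 + 1232 - 336 = 0  ✓
  Dividing out (λ - 8): p(λ) = (λ - 8)(λ² - 14λ + 42).
Step 3 — remaining eigenvalues from the quadratic λ² - 14λ + 42 = 0:
  Δ = 14² - 4·42 = 196 - 168 = 28,  λ = (14 ± √28)/2 = (14 ± 5.2915)/2 ≈ 9.6458 or 4.3542.
  Sorted: λ_1 = 9.6458,  λ_2 = 8,  λ_3 = 4.3542  (check: sum = 22 = tr ✓).

Step 4 — unit eigenvector for λ_1 ≈ 9.6458: v spans the null space of (Sigma - λ_1 I), whose rows are
  r_1 = (-1.6458, -1, 1),  r_2 = (-1, -0.6458, 1),  r_3 = (1, 1, -4.6458).
  v is orthogonal to every row, so take v ∝ r_1 × r_3 = ((-1)·(-4.6458) - (1)·(1), (1)·(1) - (-1.6458)·(-4.6458), (-1.6458)·(1) - (-1)·(1)) ≈ (3.6458, -6.6458, -0.6458).
  Let u = (3.6458, -6.6458, -0.6458).
  ||u|| = √((3.6458)² + (-6.6458)² + (-0.6458)²) = √(57.8745) ≈ 7.6075,  v_1 = u/||u|| ≈ (0.4792, -0.8736, -0.0849) (||v_1|| = 1).

λ_1 = 9.6458,  λ_2 = 8,  λ_3 = 4.3542;  v_1 ≈ (0.4792, -0.8736, -0.0849)


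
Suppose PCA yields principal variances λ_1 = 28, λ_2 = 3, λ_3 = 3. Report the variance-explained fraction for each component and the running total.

Step 1 — total variance = trace(Sigma) = Σ λ_i = 28 + 3 + 3 = 34.

Step 2 — fraction explained by component i = λ_i / Σ λ:
  PC1: 28/34 = 0.8235
  PC2: 3/34 = 0.0882
  PC3: 3/34 = 0.0882

Step 3 — cumulative fraction after k components = (λ_1 + ... + λ_k) / Σ λ:
  k = 1: 28/34 = 0.8235
  k = 2: (28 + 3)/34 = 31/34 = 0.9118
  k = 3: (28 + 3 + 3)/34 = 34/34 = 1

Summary (fraction, with percent):

explained: PC1 0.8235 (82.35%), PC2 0.0882 (8.82%), PC3 0.0882 (8.82%);  cumulative: 0.8235, 0.9118, 1


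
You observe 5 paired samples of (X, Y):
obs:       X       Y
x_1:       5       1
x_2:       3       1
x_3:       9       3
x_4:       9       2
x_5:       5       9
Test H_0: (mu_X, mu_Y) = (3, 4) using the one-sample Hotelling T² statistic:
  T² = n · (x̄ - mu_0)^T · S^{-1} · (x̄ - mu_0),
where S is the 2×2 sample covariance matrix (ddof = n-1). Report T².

Step 1 — sample mean vector:
  mean(X) = (5 + 3 + 9 + 9 + 5) / 5 = 31/5 = 6.2
  mean(Y) = (1 + 1 + 3 + 2 + 9) / 5 = 16/5 = 3.2
  x̄ = (6.2, 3.2),  deviation x̄ - mu_0 = (6.2, 3.2) - (3, 4) = (3.2, -0.8).

Step 2 — sample covariance matrix, S[i,j] = (1/(n-1)) · Σ_k (x_{k,i} - mean_i) · (x_{k,j} - mean_j), divisor n-1 = 4:
  S[X,X] = ((-1.2)·(-1.2) + (-3.2)·(-3.2) + (2.8)·(2.8) + (2.8)·(2.8) + (-1.2)·(-1.2)) / 4 = 28.8/4 = 7.2
  S[X,Y] = ((-1.2)·(-2.2) + (-3.2)·(-2.2) + (2.8)·(-0.2) + (2.8)·(-1.2) + (-1.2)·(5.8)) / 4 = -1.2/4 = -0.3
  S[Y,Y] = ((-2.2)·(-2.2) + (-2.2)·(-2.2) + (-0.2)·(-0.2) + (-1.2)·(-1.2) + (5.8)·(5.8)) / 4 = 44.8/4 = 11.2
  S = [[7.2, -0.3],
 [-0.3, 11.2]].

Step 3 — invert S. det(S) = 7.2·11.2 - (-0.3)² = 80.55.
  S^{-1} = (1/det) · [[d, -b], [-b, a]] = [[0.139, 0.0037],
 [0.0037, 0.0894]].

Step 4 — quadratic form (x̄ - mu_0)^T · S^{-1} · (x̄ - mu_0):
  S^{-1} · (x̄ - mu_0) = (0.442, -0.0596),
  (x̄ - mu_0)^T · [...] = (3.2)·(0.442) + (-0.8)·(-0.0596) = 1.4619.

Step 5 — scale by n: T² = 5 · 1.4619 = 7.3097.

T² ≈ 7.3097


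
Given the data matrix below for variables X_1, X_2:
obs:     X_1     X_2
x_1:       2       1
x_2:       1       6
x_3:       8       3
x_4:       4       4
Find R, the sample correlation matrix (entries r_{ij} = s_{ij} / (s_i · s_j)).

Step 1 — column means:
  mean(X_1) = (2 + 1 + 8 + 4) / 4 = 15/4 = 3.75
  mean(X_2) = (1 + 6 + 3 + 4) / 4 = 14/4 = 3.5

Step 2 — sample variances and covariances s[i,j] = (1/(n-1)) · Σ_k (x_{k,i} - mean_i) · (x_{k,j} - mean_j), with n-1 = 3:
  s[X_1,X_1] = ((-1.75)·(-1.75) + (-2.75)·(-2.75) + (4.25)·(4.25) + (0.25)·(0.25)) / 3 = 28.75/3 = 9.5833
  s[X_1,X_2] = ((-1.75)·(-2.5) + (-2.75)·(2.5) + (4.25)·(-0.5) + (0.25)·(0.5)) / 3 = -4.5/3 = -1.5
  s[X_2,X_2] = ((-2.5)·(-2.5) + (2.5)·(2.5) + (-0.5)·(-0.5) + (0.5)·(0.5)) / 3 = 13/3 = 4.3333
  Sample standard deviations s_i = √(s[i,i]):
  s(X_1) = √(9.5833) = 3.0957
  s(X_2) = √(4.3333) = 2.0817

Step 3 — r_{ij} = s_{ij} / (s_i · s_j):
  r[X_1,X_1] = 1 (diagonal).
  r[X_1,X_2] = -1.5 / (3.0957 · 2.0817) = -1.5 / 6.4442 = -0.2328
  r[X_2,X_2] = 1 (diagonal).

R is symmetric with unit diagonal. Assembling:

R = [[1, -0.2328],
 [-0.2328, 1]]


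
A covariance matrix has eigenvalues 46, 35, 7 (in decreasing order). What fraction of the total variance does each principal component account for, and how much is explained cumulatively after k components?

Step 1 — total variance = trace(Sigma) = Σ λ_i = 46 + 35 + 7 = 88.

Step 2 — fraction explained by component i = λ_i / Σ λ:
  PC1: 46/88 = 0.5227
  PC2: 35/88 = 0.3977
  PC3: 7/88 = 0.0795

Step 3 — cumulative fraction after k components = (λ_1 + ... + λ_k) / Σ λ:
  k = 1: 46/88 = 0.5227
  k = 2: (46 + 35)/88 = 81/88 = 0.9205
  k = 3: (46 + 35 + 7)/88 = 88/88 = 1

Summary (fraction, with percent):

explained: PC1 0.5227 (52.27%), PC2 0.3977 (39.77%), PC3 0.0795 (7.95%);  cumulative: 0.5227, 0.9205, 1


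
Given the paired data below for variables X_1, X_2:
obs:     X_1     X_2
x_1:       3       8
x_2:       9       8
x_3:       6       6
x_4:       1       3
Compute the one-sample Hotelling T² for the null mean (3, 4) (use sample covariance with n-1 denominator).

Step 1 — sample mean vector:
  mean(X_1) = (3 + 9 + 6 + 1) / 4 = 19/4 = 4.75
  mean(X_2) = (8 + 8 + 6 + 3) / 4 = 25/4 = 6.25
  x̄ = (4.75, 6.25),  deviation x̄ - mu_0 = (4.75, 6.25) - (3, 4) = (1.75, 2.25).

Step 2 — sample covariance matrix, S[i,j] = (1/(n-1)) · Σ_k (x_{k,i} - mean_i) · (x_{k,j} - mean_j), divisor n-1 = 3:
  S[X_1,X_1] = ((-1.75)·(-1.75) + (4.25)·(4.25) + (1.25)·(1.25) + (-3.75)·(-3.75)) / 3 = 36.75/3 = 12.25
  S[X_1,X_2] = ((-1.75)·(1.75) + (4.25)·(1.75) + (1.25)·(-0.25) + (-3.75)·(-3.25)) / 3 = 16.25/3 = 5.4167
  S[X_2,X_2] = ((1.75)·(1.75) + (1.75)·(1.75) + (-0.25)·(-0.25) + (-3.25)·(-3.25)) / 3 = 16.75/3 = 5.5833
  S = [[12.25, 5.4167],
 [5.4167, 5.5833]].

Step 3 — invert S. det(S) = 12.25·5.5833 - (5.4167)² = 39.0556.
  S^{-1} = (1/det) · [[d, -b], [-b, a]] = [[0.143, -0.1387],
 [-0.1387, 0.3137]].

Step 4 — quadratic form (x̄ - mu_0)^T · S^{-1} · (x̄ - mu_0):
  S^{-1} · (x̄ - mu_0) = (-0.0619, 0.463),
  (x̄ - mu_0)^T · [...] = (1.75)·(-0.0619) + (2.25)·(0.463) = 0.9335.

Step 5 — scale by n: T² = 4 · 0.9335 = 3.734.

T² ≈ 3.734


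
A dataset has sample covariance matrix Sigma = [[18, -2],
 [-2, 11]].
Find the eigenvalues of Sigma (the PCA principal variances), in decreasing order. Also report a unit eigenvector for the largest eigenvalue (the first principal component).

Step 1 — characteristic polynomial of 2×2 Sigma:
  det(Sigma - λI) = λ² - trace · λ + det = 0.
  trace = 18 + 11 = 29, det = 18·11 - (-2)² = 194.
Step 2 — discriminant:
  Δ = trace² - 4·det = 841 - 776 = 65.
Step 3 — eigenvalues:
  λ = (trace ± √Δ)/2 = (29 ± 8.0623)/2,
  λ_1 = 18.5311,  λ_2 = 10.4689.

Step 4 — unit eigenvector for λ_1: solve (Sigma - λ_1 I)v = 0. First row:
  (18 - 18.5311)·v_x + (-2)·v_y = 0, i.e. (-0.5311)·v_x + (-2)·v_y = 0,
  so v ∝ (b, λ_1 - a) = (-2, 0.5311); multiply by -1 so the first entry is positive: u = (2, -0.5311).
  ||u|| = √((2)² + (-0.5311)²) = √(4.2821) ≈ 2.0693,
  v_1 = u/||u|| ≈ (0.9665, -0.2567) (||v_1|| = 1).

λ_1 = 18.5311,  λ_2 = 10.4689;  v_1 ≈ (0.9665, -0.2567)


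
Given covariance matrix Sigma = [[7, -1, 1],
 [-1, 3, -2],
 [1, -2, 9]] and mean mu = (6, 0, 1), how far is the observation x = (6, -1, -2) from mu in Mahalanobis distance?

Step 1 — centre the observation: (x - mu) = (0, -1, -3).

Step 2 — invert Sigma (cofactor / det for 3×3, or solve directly):
  Sigma^{-1} = [[0.1503, 0.0458, -0.0065],
 [0.0458, 0.4052, 0.085],
 [-0.0065, 0.085, 0.1307]].

Step 3 — form the quadratic (x - mu)^T · Sigma^{-1} · (x - mu):
  Sigma^{-1} · (x - mu) = (-0.0261, -0.6601, -0.4771).
  (x - mu)^T · [Sigma^{-1} · (x - mu)] = (0)·(-0.0261) + (-1)·(-0.6601) + (-3)·(-0.4771) = 2.0915.

Step 4 — take square root: d = √(2.0915) ≈ 1.4462.

d(x, mu) = √(2.0915) ≈ 1.4462


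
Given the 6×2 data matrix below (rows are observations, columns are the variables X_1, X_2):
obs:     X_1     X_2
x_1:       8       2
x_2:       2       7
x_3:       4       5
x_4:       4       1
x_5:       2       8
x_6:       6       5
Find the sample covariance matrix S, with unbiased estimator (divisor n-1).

Step 1 — column means:
  mean(X_1) = (8 + 2 + 4 + 4 + 2 + 6) / 6 = 26/6 = 4.3333
  mean(X_2) = (2 + 7 + 5 + 1 + 8 + 5) / 6 = 28/6 = 4.6667

Step 2 — sample covariance S[i,j] = (1/(n-1)) · Σ_k (x_{k,i} - mean_i) · (x_{k,j} - mean_j), with n-1 = 5.
  S[X_1,X_1] = ((3.6667)·(3.6667) + (-2.3333)·(-2.3333) + (-0.3333)·(-0.3333) + (-0.3333)·(-0.3333) + (-2.3333)·(-2.3333) + (1.6667)·(1.6667)) / 5 = 27.3333/5 = 5.4667
  S[X_1,X_2] = ((3.6667)·(-2.6667) + (-2.3333)·(2.3333) + (-0.3333)·(0.3333) + (-0.3333)·(-3.6667) + (-2.3333)·(3.3333) + (1.6667)·(0.3333)) / 5 = -21.3333/5 = -4.2667
  S[X_2,X_2] = ((-2.6667)·(-2.6667) + (2.3333)·(2.3333) + (0.3333)·(0.3333) + (-3.6667)·(-3.6667) + (3.3333)·(3.3333) + (0.3333)·(0.3333)) / 5 = 37.3333/5 = 7.4667

S is symmetric (S[j,i] = S[i,j]). Assembling:

S = [[5.4667, -4.2667],
 [-4.2667, 7.4667]]


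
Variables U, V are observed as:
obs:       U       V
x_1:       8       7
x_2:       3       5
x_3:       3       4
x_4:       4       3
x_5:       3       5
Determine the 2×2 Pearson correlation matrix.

Step 1 — column means:
  mean(U) = (8 + 3 + 3 + 4 + 3) / 5 = 21/5 = 4.2
  mean(V) = (7 + 5 + 4 + 3 + 5) / 5 = 24/5 = 4.8

Step 2 — sample variances and covariances s[i,j] = (1/(n-1)) · Σ_k (x_{k,i} - mean_i) · (x_{k,j} - mean_j), with n-1 = 4:
  s[U,U] = ((3.8)·(3.8) + (-1.2)·(-1.2) + (-1.2)·(-1.2) + (-0.2)·(-0.2) + (-1.2)·(-1.2)) / 4 = 18.8/4 = 4.7
  s[U,V] = ((3.8)·(2.2) + (-1.2)·(0.2) + (-1.2)·(-0.8) + (-0.2)·(-1.8) + (-1.2)·(0.2)) / 4 = 9.2/4 = 2.3
  s[V,V] = ((2.2)·(2.2) + (0.2)·(0.2) + (-0.8)·(-0.8) + (-1.8)·(-1.8) + (0.2)·(0.2)) / 4 = 8.8/4 = 2.2
  Sample standard deviations s_i = √(s[i,i]):
  s(U) = √(4.7) = 2.1679
  s(V) = √(2.2) = 1.4832

Step 3 — r_{ij} = s_{ij} / (s_i · s_j):
  r[U,U] = 1 (diagonal).
  r[U,V] = 2.3 / (2.1679 · 1.4832) = 2.3 / 3.2156 = 0.7153
  r[V,V] = 1 (diagonal).

R is symmetric with unit diagonal. Assembling:

R = [[1, 0.7153],
 [0.7153, 1]]


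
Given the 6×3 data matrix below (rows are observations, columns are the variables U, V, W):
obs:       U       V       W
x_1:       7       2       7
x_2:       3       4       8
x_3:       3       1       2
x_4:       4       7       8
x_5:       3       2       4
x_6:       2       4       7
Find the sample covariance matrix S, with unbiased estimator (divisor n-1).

Step 1 — column means:
  mean(U) = (7 + 3 + 3 + 4 + 3 + 2) / 6 = 22/6 = 3.6667
  mean(V) = (2 + 4 + 1 + 7 + 2 + 4) / 6 = 20/6 = 3.3333
  mean(W) = (7 + 8 + 2 + 8 + 4 + 7) / 6 = 36/6 = 6

Step 2 — sample covariance S[i,j] = (1/(n-1)) · Σ_k (x_{k,i} - mean_i) · (x_{k,j} - mean_j), with n-1 = 5.
  S[U,U] = ((3.3333)·(3.3333) + (-0.6667)·(-0.6667) + (-0.6667)·(-0.6667) + (0.3333)·(0.3333) + (-0.6667)·(-0.6667) + (-1.6667)·(-1.6667)) / 5 = 15.3333/5 = 3.0667
  S[U,V] = ((3.3333)·(-1.3333) + (-0.6667)·(0.6667) + (-0.6667)·(-2.3333) + (0.3333)·(3.6667) + (-0.6667)·(-1.3333) + (-1.6667)·(0.6667)) / 5 = -2.3333/5 = -0.4667
  S[U,W] = ((3.3333)·(1) + (-0.6667)·(2) + (-0.6667)·(-4) + (0.3333)·(2) + (-0.6667)·(-2) + (-1.6667)·(1)) / 5 = 5/5 = 1
  S[V,V] = ((-1.3333)·(-1.3333) + (0.6667)·(0.6667) + (-2.3333)·(-2.3333) + (3.6667)·(3.6667) + (-1.3333)·(-1.3333) + (0.6667)·(0.6667)) / 5 = 23.3333/5 = 4.6667
  S[V,W] = ((-1.3333)·(1) + (0.6667)·(2) + (-2.3333)·(-4) + (3.6667)·(2) + (-1.3333)·(-2) + (0.6667)·(1)) / 5 = 20/5 = 4
  S[W,W] = ((1)·(1) + (2)·(2) + (-4)·(-4) + (2)·(2) + (-2)·(-2) + (1)·(1)) / 5 = 30/5 = 6

S is symmetric (S[j,i] = S[i,j]). Assembling:

S = [[3.0667, -0.4667, 1],
 [-0.4667, 4.6667, 4],
 [1, 4, 6]]


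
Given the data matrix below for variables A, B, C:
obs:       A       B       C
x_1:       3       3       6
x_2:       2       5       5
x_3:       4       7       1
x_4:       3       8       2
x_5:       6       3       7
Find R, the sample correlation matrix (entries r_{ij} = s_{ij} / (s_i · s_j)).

Step 1 — column means:
  mean(A) = (3 + 2 + 4 + 3 + 6) / 5 = 18/5 = 3.6
  mean(B) = (3 + 5 + 7 + 8 + 3) / 5 = 26/5 = 5.2
  mean(C) = (6 + 5 + 1 + 2 + 7) / 5 = 21/5 = 4.2

Step 2 — sample variances and covariances s[i,j] = (1/(n-1)) · Σ_k (x_{k,i} - mean_i) · (x_{k,j} - mean_j), with n-1 = 4:
  s[A,A] = ((-0.6)·(-0.6) + (-1.6)·(-1.6) + (0.4)·(0.4) + (-0.6)·(-0.6) + (2.4)·(2.4)) / 4 = 9.2/4 = 2.3
  s[A,B] = ((-0.6)·(-2.2) + (-1.6)·(-0.2) + (0.4)·(1.8) + (-0.6)·(2.8) + (2.4)·(-2.2)) / 4 = -4.6/4 = -1.15
  s[A,C] = ((-0.6)·(1.8) + (-1.6)·(0.8) + (0.4)·(-3.2) + (-0.6)·(-2.2) + (2.4)·(2.8)) / 4 = 4.4/4 = 1.1
  s[B,B] = ((-2.2)·(-2.2) + (-0.2)·(-0.2) + (1.8)·(1.8) + (2.8)·(2.8) + (-2.2)·(-2.2)) / 4 = 20.8/4 = 5.2
  s[B,C] = ((-2.2)·(1.8) + (-0.2)·(0.8) + (1.8)·(-3.2) + (2.8)·(-2.2) + (-2.2)·(2.8)) / 4 = -22.2/4 = -5.55
  s[C,C] = ((1.8)·(1.8) + (0.8)·(0.8) + (-3.2)·(-3.2) + (-2.2)·(-2.2) + (2.8)·(2.8)) / 4 = 26.8/4 = 6.7
  Sample standard deviations s_i = √(s[i,i]):
  s(A) = √(2.3) = 1.5166
  s(B) = √(5.2) = 2.2804
  s(C) = √(6.7) = 2.5884

Step 3 — r_{ij} = s_{ij} / (s_i · s_j):
  r[A,A] = 1 (diagonal).
  r[A,B] = -1.15 / (1.5166 · 2.2804) = -1.15 / 3.4583 = -0.3325
  r[A,C] = 1.1 / (1.5166 · 2.5884) = 1.1 / 3.9256 = 0.2802
  r[B,B] = 1 (diagonal).
  r[B,C] = -5.55 / (2.2804 · 2.5884) = -5.55 / 5.9025 = -0.9403
  r[C,C] = 1 (diagonal).

R is symmetric with unit diagonal. Assembling:

R = [[1, -0.3325, 0.2802],
 [-0.3325, 1, -0.9403],
 [0.2802, -0.9403, 1]]


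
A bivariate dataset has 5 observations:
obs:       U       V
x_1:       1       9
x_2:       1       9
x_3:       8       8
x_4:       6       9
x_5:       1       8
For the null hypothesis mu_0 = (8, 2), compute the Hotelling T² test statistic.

Step 1 — sample mean vector:
  mean(U) = (1 + 1 + 8 + 6 + 1) / 5 = 17/5 = 3.4
  mean(V) = (9 + 9 + 8 + 9 + 8) / 5 = 43/5 = 8.6
  x̄ = (3.4, 8.6),  deviation x̄ - mu_0 = (3.4, 8.6) - (8, 2) = (-4.6, 6.6).

Step 2 — sample covariance matrix, S[i,j] = (1/(n-1)) · Σ_k (x_{k,i} - mean_i) · (x_{k,j} - mean_j), divisor n-1 = 4:
  S[U,U] = ((-2.4)·(-2.4) + (-2.4)·(-2.4) + (4.6)·(4.6) + (2.6)·(2.6) + (-2.4)·(-2.4)) / 4 = 45.2/4 = 11.3
  S[U,V] = ((-2.4)·(0.4) + (-2.4)·(0.4) + (4.6)·(-0.6) + (2.6)·(0.4) + (-2.4)·(-0.6)) / 4 = -2.2/4 = -0.55
  S[V,V] = ((0.4)·(0.4) + (0.4)·(0.4) + (-0.6)·(-0.6) + (0.4)·(0.4) + (-0.6)·(-0.6)) / 4 = 1.2/4 = 0.3
  S = [[11.3, -0.55],
 [-0.55, 0.3]].

Step 3 — invert S. det(S) = 11.3·0.3 - (-0.55)² = 3.0875.
  S^{-1} = (1/det) · [[d, -b], [-b, a]] = [[0.0972, 0.1781],
 [0.1781, 3.6599]].

Step 4 — quadratic form (x̄ - mu_0)^T · S^{-1} · (x̄ - mu_0):
  S^{-1} · (x̄ - mu_0) = (0.7287, 23.336),
  (x̄ - mu_0)^T · [...] = (-4.6)·(0.7287) + (6.6)·(23.336) = 150.6656.

Step 5 — scale by n: T² = 5 · 150.6656 = 753.3279.

T² ≈ 753.3279


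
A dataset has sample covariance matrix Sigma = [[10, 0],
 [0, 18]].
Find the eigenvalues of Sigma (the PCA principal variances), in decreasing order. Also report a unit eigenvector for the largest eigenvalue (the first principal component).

Step 1 — characteristic polynomial of 2×2 Sigma:
  det(Sigma - λI) = λ² - trace · λ + det = 0.
  trace = 10 + 18 = 28, det = 10·18 - (0)² = 180.
Step 2 — discriminant:
  Δ = trace² - 4·det = 784 - 720 = 64.
Step 3 — eigenvalues:
  λ = (trace ± √Δ)/2 = (28 ± 8)/2,
  λ_1 = 18,  λ_2 = 10.

Step 4 — unit eigenvector for λ_1: Sigma is diagonal, so its eigenvectors are the coordinate axes. λ_1 = 18 is the diagonal entry on the second coordinate axis, hence
  v_1 = (0, 1) (||v_1|| = 1).

λ_1 = 18,  λ_2 = 10;  v_1 ≈ (0, 1)


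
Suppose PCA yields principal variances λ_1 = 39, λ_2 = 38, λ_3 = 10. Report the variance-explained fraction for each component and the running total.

Step 1 — total variance = trace(Sigma) = Σ λ_i = 39 + 38 + 10 = 87.

Step 2 — fraction explained by component i = λ_i / Σ λ:
  PC1: 39/87 = 0.4483
  PC2: 38/87 = 0.4368
  PC3: 10/87 = 0.1149

Step 3 — cumulative fraction after k components = (λ_1 + ... + λ_k) / Σ λ:
  k = 1: 39/87 = 0.4483
  k = 2: (39 + 38)/87 = 77/87 = 0.8851
  k = 3: (39 + 38 + 10)/87 = 87/87 = 1

Summary (fraction, with percent):

explained: PC1 0.4483 (44.83%), PC2 0.4368 (43.68%), PC3 0.1149 (11.49%);  cumulative: 0.4483, 0.8851, 1


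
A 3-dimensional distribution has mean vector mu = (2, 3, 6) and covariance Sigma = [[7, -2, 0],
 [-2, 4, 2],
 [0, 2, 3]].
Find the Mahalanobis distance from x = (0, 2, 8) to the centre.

Step 1 — centre the observation: (x - mu) = (-2, -1, 2).

Step 2 — invert Sigma (cofactor / det for 3×3, or solve directly):
  Sigma^{-1} = [[0.1818, 0.1364, -0.0909],
 [0.1364, 0.4773, -0.3182],
 [-0.0909, -0.3182, 0.5455]].

Step 3 — form the quadratic (x - mu)^T · Sigma^{-1} · (x - mu):
  Sigma^{-1} · (x - mu) = (-0.6818, -1.3864, 1.5909).
  (x - mu)^T · [Sigma^{-1} · (x - mu)] = (-2)·(-0.6818) + (-1)·(-1.3864) + (2)·(1.5909) = 5.9318.

Step 4 — take square root: d = √(5.9318) ≈ 2.4355.

d(x, mu) = √(5.9318) ≈ 2.4355


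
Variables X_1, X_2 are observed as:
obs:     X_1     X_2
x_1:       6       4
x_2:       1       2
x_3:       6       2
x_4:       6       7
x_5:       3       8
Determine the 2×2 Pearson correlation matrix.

Step 1 — column means:
  mean(X_1) = (6 + 1 + 6 + 6 + 3) / 5 = 22/5 = 4.4
  mean(X_2) = (4 + 2 + 2 + 7 + 8) / 5 = 23/5 = 4.6

Step 2 — sample variances and covariances s[i,j] = (1/(n-1)) · Σ_k (x_{k,i} - mean_i) · (x_{k,j} - mean_j), with n-1 = 4:
  s[X_1,X_1] = ((1.6)·(1.6) + (-3.4)·(-3.4) + (1.6)·(1.6) + (1.6)·(1.6) + (-1.4)·(-1.4)) / 4 = 21.2/4 = 5.3
  s[X_1,X_2] = ((1.6)·(-0.6) + (-3.4)·(-2.6) + (1.6)·(-2.6) + (1.6)·(2.4) + (-1.4)·(3.4)) / 4 = 2.8/4 = 0.7
  s[X_2,X_2] = ((-0.6)·(-0.6) + (-2.6)·(-2.6) + (-2.6)·(-2.6) + (2.4)·(2.4) + (3.4)·(3.4)) / 4 = 31.2/4 = 7.8
  Sample standard deviations s_i = √(s[i,i]):
  s(X_1) = √(5.3) = 2.3022
  s(X_2) = √(7.8) = 2.7928

Step 3 — r_{ij} = s_{ij} / (s_i · s_j):
  r[X_1,X_1] = 1 (diagonal).
  r[X_1,X_2] = 0.7 / (2.3022 · 2.7928) = 0.7 / 6.4296 = 0.1089
  r[X_2,X_2] = 1 (diagonal).

R is symmetric with unit diagonal. Assembling:

R = [[1, 0.1089],
 [0.1089, 1]]


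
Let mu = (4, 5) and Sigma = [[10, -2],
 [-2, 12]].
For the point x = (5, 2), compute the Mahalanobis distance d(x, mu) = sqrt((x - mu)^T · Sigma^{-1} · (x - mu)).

Step 1 — centre the observation: (x - mu) = (1, -3).

Step 2 — invert Sigma. det(Sigma) = 10·12 - (-2)² = 116.
  Sigma^{-1} = (1/det) · [[d, -b], [-b, a]] = [[0.1034, 0.0172],
 [0.0172, 0.0862]].

Step 3 — form the quadratic (x - mu)^T · Sigma^{-1} · (x - mu):
  Sigma^{-1} · (x - mu) = (0.0517, -0.2414).
  (x - mu)^T · [Sigma^{-1} · (x - mu)] = (1)·(0.0517) + (-3)·(-0.2414) = 0.7759.

Step 4 — take square root: d = √(0.7759) ≈ 0.8808.

d(x, mu) = √(0.7759) ≈ 0.8808


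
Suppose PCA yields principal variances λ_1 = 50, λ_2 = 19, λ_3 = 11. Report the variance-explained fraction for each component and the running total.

Step 1 — total variance = trace(Sigma) = Σ λ_i = 50 + 19 + 11 = 80.

Step 2 — fraction explained by component i = λ_i / Σ λ:
  PC1: 50/80 = 0.625
  PC2: 19/80 = 0.2375
  PC3: 11/80 = 0.1375

Step 3 — cumulative fraction after k components = (λ_1 + ... + λ_k) / Σ λ:
  k = 1: 50/80 = 0.625
  k = 2: (50 + 19)/80 = 69/80 = 0.8625
  k = 3: (50 + 19 + 11)/80 = 80/80 = 1

Summary (fraction, with percent):

explained: PC1 0.625 (62.5%), PC2 0.2375 (23.75%), PC3 0.1375 (13.75%);  cumulative: 0.625, 0.8625, 1


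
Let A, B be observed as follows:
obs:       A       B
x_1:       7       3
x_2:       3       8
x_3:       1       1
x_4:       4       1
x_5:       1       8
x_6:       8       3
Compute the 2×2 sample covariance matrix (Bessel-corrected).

Step 1 — column means:
  mean(A) = (7 + 3 + 1 + 4 + 1 + 8) / 6 = 24/6 = 4
  mean(B) = (3 + 8 + 1 + 1 + 8 + 3) / 6 = 24/6 = 4

Step 2 — sample covariance S[i,j] = (1/(n-1)) · Σ_k (x_{k,i} - mean_i) · (x_{k,j} - mean_j), with n-1 = 5.
  S[A,A] = ((3)·(3) + (-1)·(-1) + (-3)·(-3) + (0)·(0) + (-3)·(-3) + (4)·(4)) / 5 = 44/5 = 8.8
  S[A,B] = ((3)·(-1) + (-1)·(4) + (-3)·(-3) + (0)·(-3) + (-3)·(4) + (4)·(-1)) / 5 = -14/5 = -2.8
  S[B,B] = ((-1)·(-1) + (4)·(4) + (-3)·(-3) + (-3)·(-3) + (4)·(4) + (-1)·(-1)) / 5 = 52/5 = 10.4

S is symmetric (S[j,i] = S[i,j]). Assembling:

S = [[8.8, -2.8],
 [-2.8, 10.4]]


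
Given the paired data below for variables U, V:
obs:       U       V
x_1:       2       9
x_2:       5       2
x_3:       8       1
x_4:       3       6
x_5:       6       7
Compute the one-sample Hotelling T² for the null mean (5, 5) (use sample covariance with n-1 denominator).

Step 1 — sample mean vector:
  mean(U) = (2 + 5 + 8 + 3 + 6) / 5 = 24/5 = 4.8
  mean(V) = (9 + 2 + 1 + 6 + 7) / 5 = 25/5 = 5
  x̄ = (4.8, 5),  deviation x̄ - mu_0 = (4.8, 5) - (5, 5) = (-0.2, 0).

Step 2 — sample covariance matrix, S[i,j] = (1/(n-1)) · Σ_k (x_{k,i} - mean_i) · (x_{k,j} - mean_j), divisor n-1 = 4:
  S[U,U] = ((-2.8)·(-2.8) + (0.2)·(0.2) + (3.2)·(3.2) + (-1.8)·(-1.8) + (1.2)·(1.2)) / 4 = 22.8/4 = 5.7
  S[U,V] = ((-2.8)·(4) + (0.2)·(-3) + (3.2)·(-4) + (-1.8)·(1) + (1.2)·(2)) / 4 = -24/4 = -6
  S[V,V] = ((4)·(4) + (-3)·(-3) + (-4)·(-4) + (1)·(1) + (2)·(2)) / 4 = 46/4 = 11.5
  S = [[5.7, -6],
 [-6, 11.5]].

Step 3 — invert S. det(S) = 5.7·11.5 - (-6)² = 29.55.
  S^{-1} = (1/det) · [[d, -b], [-b, a]] = [[0.3892, 0.203],
 [0.203, 0.1929]].

Step 4 — quadratic form (x̄ - mu_0)^T · S^{-1} · (x̄ - mu_0):
  S^{-1} · (x̄ - mu_0) = (-0.0778, -0.0406),
  (x̄ - mu_0)^T · [...] = (-0.2)·(-0.0778) + (0)·(-0.0406) = 0.0156.

Step 5 — scale by n: T² = 5 · 0.0156 = 0.0778.

T² ≈ 0.0778


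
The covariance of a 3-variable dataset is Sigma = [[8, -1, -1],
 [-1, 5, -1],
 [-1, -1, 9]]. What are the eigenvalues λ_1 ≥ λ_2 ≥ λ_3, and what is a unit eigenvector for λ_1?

Step 1 — characteristic polynomial p(λ) = det(λI - Sigma) = λ³ - tr·λ² + c_1·λ - det, where tr = trace, c_1 = sum of the principal 2×2 minors, det = det(Sigma):
  tr = 8 + 5 + 9 = 22,
  c_1 = (8·5 - (-1)²) + (8·9 - (-1)²) + (5·9 - (-1)²) = 39 + 71 + 44 = 154,
  det = 8·(5·9 - (-1)²) - (-1)·((-1)·9 - (-1)·(-1)) + (-1)·((-1)·(-1) - 5·(-1)) = 8·(44) - (-1)·(-10) + (-1)·(6) = 336.
  So p(λ) = λ³ - 22λ² + 154λ - 336.
Step 2 — look for an integer root (rational root theorem: any rational root is an integer divisor of 336). Testing λ = 8:
  p(8) = 512 - 1408 + 1232 - 336 = 0  ✓
  Dividing out (λ - 8): p(λ) = (λ - 8)(λ² - 14λ + 42).
Step 3 — remaining eigenvalues from the quadratic λ² - 14λ + 42 = 0:
  Δ = 14² - 4·42 = 196 - 168 = 28,  λ = (14 ± √28)/2 = (14 ± 5.2915)/2 ≈ 9.6458 or 4.3542.
  Sorted: λ_1 = 9.6458,  λ_2 = 8,  λ_3 = 4.3542  (check: sum = 22 = tr ✓).

Step 4 — unit eigenvector for λ_1 ≈ 9.6458: v spans the null space of (Sigma - λ_1 I), whose rows are
  r_1 = (-1.6458, -1, -1),  r_2 = (-1, -4.6458, -1),  r_3 = (-1, -1, -0.6458).
  v is orthogonal to every row, so take v ∝ r_1 × r_2 = ((-1)·(-1) - (-1)·(-4.6458), (-1)·(-1) - (-1.6458)·(-1), (-1.6458)·(-4.6458) - (-1)·(-1)) ≈ (-3.6458, -0.6458, 6.6458).
  Rescale (multiply by -1 so the first nonzero entry is positive): u = (3.6458, 0.6458, -6.6458).
  ||u|| = √((3.6458)² + (0.6458)² + (-6.6458)²) = √(57.8745) ≈ 7.6075,  v_1 = u/||u|| ≈ (0.4792, 0.0849, -0.8736) (||v_1|| = 1).

λ_1 = 9.6458,  λ_2 = 8,  λ_3 = 4.3542;  v_1 ≈ (0.4792, 0.0849, -0.8736)


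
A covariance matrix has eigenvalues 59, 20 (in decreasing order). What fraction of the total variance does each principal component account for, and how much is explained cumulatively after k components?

Step 1 — total variance = trace(Sigma) = Σ λ_i = 59 + 20 = 79.

Step 2 — fraction explained by component i = λ_i / Σ λ:
  PC1: 59/79 = 0.7468
  PC2: 20/79 = 0.2532

Step 3 — cumulative fraction after k components = (λ_1 + ... + λ_k) / Σ λ:
  k = 1: 59/79 = 0.7468
  k = 2: (59 + 20)/79 = 79/79 = 1

Summary (fraction, with percent):

explained: PC1 0.7468 (74.68%), PC2 0.2532 (25.32%);  cumulative: 0.7468, 1


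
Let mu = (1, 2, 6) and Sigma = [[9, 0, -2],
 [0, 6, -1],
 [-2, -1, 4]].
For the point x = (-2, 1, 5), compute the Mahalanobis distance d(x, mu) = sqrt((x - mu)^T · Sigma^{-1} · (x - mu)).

Step 1 — centre the observation: (x - mu) = (-3, -1, -1).

Step 2 — invert Sigma (cofactor / det for 3×3, or solve directly):
  Sigma^{-1} = [[0.1257, 0.0109, 0.0656],
 [0.0109, 0.1749, 0.0492],
 [0.0656, 0.0492, 0.2951]].

Step 3 — form the quadratic (x - mu)^T · Sigma^{-1} · (x - mu):
  Sigma^{-1} · (x - mu) = (-0.4536, -0.2568, -0.541).
  (x - mu)^T · [Sigma^{-1} · (x - mu)] = (-3)·(-0.4536) + (-1)·(-0.2568) + (-1)·(-0.541) = 2.1585.

Step 4 — take square root: d = √(2.1585) ≈ 1.4692.

d(x, mu) = √(2.1585) ≈ 1.4692
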